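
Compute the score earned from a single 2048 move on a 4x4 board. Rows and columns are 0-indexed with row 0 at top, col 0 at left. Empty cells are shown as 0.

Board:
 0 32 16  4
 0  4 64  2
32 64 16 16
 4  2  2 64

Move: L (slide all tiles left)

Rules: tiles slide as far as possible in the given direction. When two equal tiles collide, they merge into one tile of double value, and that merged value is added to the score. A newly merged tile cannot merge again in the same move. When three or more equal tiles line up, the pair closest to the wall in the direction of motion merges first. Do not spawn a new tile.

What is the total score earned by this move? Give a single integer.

Answer: 36

Derivation:
Slide left:
row 0: [0, 32, 16, 4] -> [32, 16, 4, 0]  score +0 (running 0)
row 1: [0, 4, 64, 2] -> [4, 64, 2, 0]  score +0 (running 0)
row 2: [32, 64, 16, 16] -> [32, 64, 32, 0]  score +32 (running 32)
row 3: [4, 2, 2, 64] -> [4, 4, 64, 0]  score +4 (running 36)
Board after move:
32 16  4  0
 4 64  2  0
32 64 32  0
 4  4 64  0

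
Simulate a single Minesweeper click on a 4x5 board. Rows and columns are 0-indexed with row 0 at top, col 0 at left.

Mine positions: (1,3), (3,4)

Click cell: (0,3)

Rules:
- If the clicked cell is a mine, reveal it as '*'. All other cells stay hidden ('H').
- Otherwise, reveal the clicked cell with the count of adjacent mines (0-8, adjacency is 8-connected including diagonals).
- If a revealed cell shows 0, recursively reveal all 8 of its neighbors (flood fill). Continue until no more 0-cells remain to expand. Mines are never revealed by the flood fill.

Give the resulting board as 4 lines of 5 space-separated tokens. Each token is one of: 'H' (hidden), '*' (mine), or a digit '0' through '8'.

H H H 1 H
H H H H H
H H H H H
H H H H H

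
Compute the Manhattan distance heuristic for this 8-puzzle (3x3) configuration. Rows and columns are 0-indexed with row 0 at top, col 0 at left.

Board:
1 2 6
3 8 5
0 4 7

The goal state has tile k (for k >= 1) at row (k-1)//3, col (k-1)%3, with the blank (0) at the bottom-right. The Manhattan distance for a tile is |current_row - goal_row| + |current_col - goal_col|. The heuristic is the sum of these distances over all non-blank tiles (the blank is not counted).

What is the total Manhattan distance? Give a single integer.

Answer: 10

Derivation:
Tile 1: (0,0)->(0,0) = 0
Tile 2: (0,1)->(0,1) = 0
Tile 6: (0,2)->(1,2) = 1
Tile 3: (1,0)->(0,2) = 3
Tile 8: (1,1)->(2,1) = 1
Tile 5: (1,2)->(1,1) = 1
Tile 4: (2,1)->(1,0) = 2
Tile 7: (2,2)->(2,0) = 2
Sum: 0 + 0 + 1 + 3 + 1 + 1 + 2 + 2 = 10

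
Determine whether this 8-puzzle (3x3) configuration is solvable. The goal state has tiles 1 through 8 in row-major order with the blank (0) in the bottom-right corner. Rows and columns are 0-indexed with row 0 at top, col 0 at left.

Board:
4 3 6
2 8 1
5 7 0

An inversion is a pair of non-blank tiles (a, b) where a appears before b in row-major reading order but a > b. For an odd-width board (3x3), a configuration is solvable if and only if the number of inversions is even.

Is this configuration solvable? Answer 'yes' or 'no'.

Answer: yes

Derivation:
Inversions (pairs i<j in row-major order where tile[i] > tile[j] > 0): 12
12 is even, so the puzzle is solvable.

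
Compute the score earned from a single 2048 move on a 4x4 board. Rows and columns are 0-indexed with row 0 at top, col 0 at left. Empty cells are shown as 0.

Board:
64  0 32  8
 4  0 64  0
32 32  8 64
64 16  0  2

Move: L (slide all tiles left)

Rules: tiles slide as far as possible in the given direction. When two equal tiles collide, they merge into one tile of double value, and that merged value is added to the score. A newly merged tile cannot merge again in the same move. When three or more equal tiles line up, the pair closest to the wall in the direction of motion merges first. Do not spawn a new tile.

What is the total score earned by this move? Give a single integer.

Slide left:
row 0: [64, 0, 32, 8] -> [64, 32, 8, 0]  score +0 (running 0)
row 1: [4, 0, 64, 0] -> [4, 64, 0, 0]  score +0 (running 0)
row 2: [32, 32, 8, 64] -> [64, 8, 64, 0]  score +64 (running 64)
row 3: [64, 16, 0, 2] -> [64, 16, 2, 0]  score +0 (running 64)
Board after move:
64 32  8  0
 4 64  0  0
64  8 64  0
64 16  2  0

Answer: 64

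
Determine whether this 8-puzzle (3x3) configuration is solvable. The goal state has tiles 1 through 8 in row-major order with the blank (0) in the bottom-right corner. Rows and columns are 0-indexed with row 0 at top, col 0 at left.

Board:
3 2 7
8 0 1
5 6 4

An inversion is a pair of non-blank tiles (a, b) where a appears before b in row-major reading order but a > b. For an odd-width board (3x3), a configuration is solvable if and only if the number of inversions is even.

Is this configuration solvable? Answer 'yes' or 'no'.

Answer: no

Derivation:
Inversions (pairs i<j in row-major order where tile[i] > tile[j] > 0): 13
13 is odd, so the puzzle is not solvable.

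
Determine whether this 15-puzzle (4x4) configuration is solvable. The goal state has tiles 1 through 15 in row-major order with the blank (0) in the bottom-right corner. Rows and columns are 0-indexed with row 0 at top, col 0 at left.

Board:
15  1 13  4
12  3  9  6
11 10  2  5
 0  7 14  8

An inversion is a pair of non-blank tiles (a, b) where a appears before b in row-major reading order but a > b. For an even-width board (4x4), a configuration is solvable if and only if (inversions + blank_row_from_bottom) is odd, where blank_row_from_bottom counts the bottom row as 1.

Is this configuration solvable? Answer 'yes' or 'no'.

Inversions: 54
Blank is in row 3 (0-indexed from top), which is row 1 counting from the bottom (bottom = 1).
54 + 1 = 55, which is odd, so the puzzle is solvable.

Answer: yes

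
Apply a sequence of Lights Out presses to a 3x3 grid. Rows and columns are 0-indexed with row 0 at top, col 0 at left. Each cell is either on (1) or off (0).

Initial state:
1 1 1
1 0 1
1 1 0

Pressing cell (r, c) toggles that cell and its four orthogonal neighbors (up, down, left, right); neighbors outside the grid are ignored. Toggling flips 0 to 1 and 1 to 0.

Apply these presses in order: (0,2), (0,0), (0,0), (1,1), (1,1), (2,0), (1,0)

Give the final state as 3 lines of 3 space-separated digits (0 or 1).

Answer: 0 0 0
1 1 0
1 0 0

Derivation:
After press 1 at (0,2):
1 0 0
1 0 0
1 1 0

After press 2 at (0,0):
0 1 0
0 0 0
1 1 0

After press 3 at (0,0):
1 0 0
1 0 0
1 1 0

After press 4 at (1,1):
1 1 0
0 1 1
1 0 0

After press 5 at (1,1):
1 0 0
1 0 0
1 1 0

After press 6 at (2,0):
1 0 0
0 0 0
0 0 0

After press 7 at (1,0):
0 0 0
1 1 0
1 0 0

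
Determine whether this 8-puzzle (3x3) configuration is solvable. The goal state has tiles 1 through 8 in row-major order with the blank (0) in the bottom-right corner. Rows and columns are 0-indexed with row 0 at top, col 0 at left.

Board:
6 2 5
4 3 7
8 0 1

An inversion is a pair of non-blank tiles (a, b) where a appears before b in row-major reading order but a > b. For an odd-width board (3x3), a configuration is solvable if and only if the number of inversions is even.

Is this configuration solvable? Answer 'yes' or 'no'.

Answer: yes

Derivation:
Inversions (pairs i<j in row-major order where tile[i] > tile[j] > 0): 14
14 is even, so the puzzle is solvable.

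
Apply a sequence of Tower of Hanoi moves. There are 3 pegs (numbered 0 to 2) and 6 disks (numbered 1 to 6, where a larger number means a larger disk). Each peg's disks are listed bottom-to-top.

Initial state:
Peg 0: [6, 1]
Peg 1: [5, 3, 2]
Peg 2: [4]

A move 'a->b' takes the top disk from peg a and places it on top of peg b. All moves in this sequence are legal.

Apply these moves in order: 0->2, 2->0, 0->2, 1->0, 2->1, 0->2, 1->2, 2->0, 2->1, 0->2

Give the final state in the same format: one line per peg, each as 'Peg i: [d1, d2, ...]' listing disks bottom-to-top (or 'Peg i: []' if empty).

Answer: Peg 0: [6]
Peg 1: [5, 3, 2]
Peg 2: [4, 1]

Derivation:
After move 1 (0->2):
Peg 0: [6]
Peg 1: [5, 3, 2]
Peg 2: [4, 1]

After move 2 (2->0):
Peg 0: [6, 1]
Peg 1: [5, 3, 2]
Peg 2: [4]

After move 3 (0->2):
Peg 0: [6]
Peg 1: [5, 3, 2]
Peg 2: [4, 1]

After move 4 (1->0):
Peg 0: [6, 2]
Peg 1: [5, 3]
Peg 2: [4, 1]

After move 5 (2->1):
Peg 0: [6, 2]
Peg 1: [5, 3, 1]
Peg 2: [4]

After move 6 (0->2):
Peg 0: [6]
Peg 1: [5, 3, 1]
Peg 2: [4, 2]

After move 7 (1->2):
Peg 0: [6]
Peg 1: [5, 3]
Peg 2: [4, 2, 1]

After move 8 (2->0):
Peg 0: [6, 1]
Peg 1: [5, 3]
Peg 2: [4, 2]

After move 9 (2->1):
Peg 0: [6, 1]
Peg 1: [5, 3, 2]
Peg 2: [4]

After move 10 (0->2):
Peg 0: [6]
Peg 1: [5, 3, 2]
Peg 2: [4, 1]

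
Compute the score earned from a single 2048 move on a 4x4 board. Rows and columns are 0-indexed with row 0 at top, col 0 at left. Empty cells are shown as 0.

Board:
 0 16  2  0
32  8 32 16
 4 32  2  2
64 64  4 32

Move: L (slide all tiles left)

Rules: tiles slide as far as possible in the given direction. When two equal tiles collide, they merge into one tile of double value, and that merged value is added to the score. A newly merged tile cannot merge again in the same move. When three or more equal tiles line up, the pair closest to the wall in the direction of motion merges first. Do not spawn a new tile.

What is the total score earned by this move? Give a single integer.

Answer: 132

Derivation:
Slide left:
row 0: [0, 16, 2, 0] -> [16, 2, 0, 0]  score +0 (running 0)
row 1: [32, 8, 32, 16] -> [32, 8, 32, 16]  score +0 (running 0)
row 2: [4, 32, 2, 2] -> [4, 32, 4, 0]  score +4 (running 4)
row 3: [64, 64, 4, 32] -> [128, 4, 32, 0]  score +128 (running 132)
Board after move:
 16   2   0   0
 32   8  32  16
  4  32   4   0
128   4  32   0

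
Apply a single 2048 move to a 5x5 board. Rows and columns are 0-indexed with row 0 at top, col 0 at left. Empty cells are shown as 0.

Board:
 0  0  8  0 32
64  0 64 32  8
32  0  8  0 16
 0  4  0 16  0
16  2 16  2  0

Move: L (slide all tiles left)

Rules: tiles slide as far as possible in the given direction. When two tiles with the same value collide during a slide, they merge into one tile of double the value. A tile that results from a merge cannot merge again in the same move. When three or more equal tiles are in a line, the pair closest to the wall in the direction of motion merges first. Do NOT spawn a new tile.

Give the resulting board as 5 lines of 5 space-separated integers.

Answer:   8  32   0   0   0
128  32   8   0   0
 32   8  16   0   0
  4  16   0   0   0
 16   2  16   2   0

Derivation:
Slide left:
row 0: [0, 0, 8, 0, 32] -> [8, 32, 0, 0, 0]
row 1: [64, 0, 64, 32, 8] -> [128, 32, 8, 0, 0]
row 2: [32, 0, 8, 0, 16] -> [32, 8, 16, 0, 0]
row 3: [0, 4, 0, 16, 0] -> [4, 16, 0, 0, 0]
row 4: [16, 2, 16, 2, 0] -> [16, 2, 16, 2, 0]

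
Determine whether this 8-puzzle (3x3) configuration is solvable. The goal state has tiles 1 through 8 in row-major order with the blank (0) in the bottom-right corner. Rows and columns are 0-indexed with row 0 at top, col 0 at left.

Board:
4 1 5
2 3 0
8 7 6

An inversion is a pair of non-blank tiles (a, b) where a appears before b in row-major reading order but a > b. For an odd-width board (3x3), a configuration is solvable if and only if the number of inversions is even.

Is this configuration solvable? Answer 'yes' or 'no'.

Inversions (pairs i<j in row-major order where tile[i] > tile[j] > 0): 8
8 is even, so the puzzle is solvable.

Answer: yes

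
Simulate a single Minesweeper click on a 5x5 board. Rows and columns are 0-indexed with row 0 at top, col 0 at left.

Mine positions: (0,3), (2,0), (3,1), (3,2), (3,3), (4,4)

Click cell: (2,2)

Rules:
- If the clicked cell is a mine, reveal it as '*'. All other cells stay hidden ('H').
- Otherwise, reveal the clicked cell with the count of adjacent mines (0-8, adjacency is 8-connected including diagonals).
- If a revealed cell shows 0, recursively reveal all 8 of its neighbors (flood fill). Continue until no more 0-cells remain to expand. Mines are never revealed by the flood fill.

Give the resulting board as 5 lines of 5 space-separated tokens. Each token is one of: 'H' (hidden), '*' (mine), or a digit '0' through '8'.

H H H H H
H H H H H
H H 3 H H
H H H H H
H H H H H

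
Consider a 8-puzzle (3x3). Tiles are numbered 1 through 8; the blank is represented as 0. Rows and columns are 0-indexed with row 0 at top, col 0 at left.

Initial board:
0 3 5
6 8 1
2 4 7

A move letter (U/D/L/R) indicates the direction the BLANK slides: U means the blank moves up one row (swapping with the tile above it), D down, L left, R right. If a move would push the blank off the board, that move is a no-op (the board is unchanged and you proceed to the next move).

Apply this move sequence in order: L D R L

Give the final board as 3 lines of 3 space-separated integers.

After move 1 (L):
0 3 5
6 8 1
2 4 7

After move 2 (D):
6 3 5
0 8 1
2 4 7

After move 3 (R):
6 3 5
8 0 1
2 4 7

After move 4 (L):
6 3 5
0 8 1
2 4 7

Answer: 6 3 5
0 8 1
2 4 7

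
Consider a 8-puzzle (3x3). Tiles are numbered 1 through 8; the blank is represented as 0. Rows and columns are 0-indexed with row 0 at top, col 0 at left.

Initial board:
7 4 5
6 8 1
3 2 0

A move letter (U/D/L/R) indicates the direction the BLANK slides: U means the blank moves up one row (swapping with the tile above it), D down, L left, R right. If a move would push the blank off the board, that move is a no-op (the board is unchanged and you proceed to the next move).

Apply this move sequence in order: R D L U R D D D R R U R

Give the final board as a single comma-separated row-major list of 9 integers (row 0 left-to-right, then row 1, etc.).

After move 1 (R):
7 4 5
6 8 1
3 2 0

After move 2 (D):
7 4 5
6 8 1
3 2 0

After move 3 (L):
7 4 5
6 8 1
3 0 2

After move 4 (U):
7 4 5
6 0 1
3 8 2

After move 5 (R):
7 4 5
6 1 0
3 8 2

After move 6 (D):
7 4 5
6 1 2
3 8 0

After move 7 (D):
7 4 5
6 1 2
3 8 0

After move 8 (D):
7 4 5
6 1 2
3 8 0

After move 9 (R):
7 4 5
6 1 2
3 8 0

After move 10 (R):
7 4 5
6 1 2
3 8 0

After move 11 (U):
7 4 5
6 1 0
3 8 2

After move 12 (R):
7 4 5
6 1 0
3 8 2

Answer: 7, 4, 5, 6, 1, 0, 3, 8, 2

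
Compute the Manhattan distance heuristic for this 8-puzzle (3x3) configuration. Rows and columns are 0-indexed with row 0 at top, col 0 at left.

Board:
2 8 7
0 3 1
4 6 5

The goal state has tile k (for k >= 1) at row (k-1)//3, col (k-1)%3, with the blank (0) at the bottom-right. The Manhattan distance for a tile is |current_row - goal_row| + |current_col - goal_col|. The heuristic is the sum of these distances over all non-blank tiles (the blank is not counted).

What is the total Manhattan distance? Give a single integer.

Tile 2: (0,0)->(0,1) = 1
Tile 8: (0,1)->(2,1) = 2
Tile 7: (0,2)->(2,0) = 4
Tile 3: (1,1)->(0,2) = 2
Tile 1: (1,2)->(0,0) = 3
Tile 4: (2,0)->(1,0) = 1
Tile 6: (2,1)->(1,2) = 2
Tile 5: (2,2)->(1,1) = 2
Sum: 1 + 2 + 4 + 2 + 3 + 1 + 2 + 2 = 17

Answer: 17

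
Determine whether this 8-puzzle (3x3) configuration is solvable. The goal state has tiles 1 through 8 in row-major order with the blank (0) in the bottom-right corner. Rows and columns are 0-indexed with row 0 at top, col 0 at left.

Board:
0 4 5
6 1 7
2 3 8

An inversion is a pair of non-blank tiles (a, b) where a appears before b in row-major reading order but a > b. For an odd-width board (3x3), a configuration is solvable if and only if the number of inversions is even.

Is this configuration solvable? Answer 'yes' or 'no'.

Answer: no

Derivation:
Inversions (pairs i<j in row-major order where tile[i] > tile[j] > 0): 11
11 is odd, so the puzzle is not solvable.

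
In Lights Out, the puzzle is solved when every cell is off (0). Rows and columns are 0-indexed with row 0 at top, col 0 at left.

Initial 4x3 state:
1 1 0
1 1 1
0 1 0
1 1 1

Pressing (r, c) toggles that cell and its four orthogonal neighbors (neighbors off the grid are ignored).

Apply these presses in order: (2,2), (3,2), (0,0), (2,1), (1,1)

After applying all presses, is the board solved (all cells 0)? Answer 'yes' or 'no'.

Answer: no

Derivation:
After press 1 at (2,2):
1 1 0
1 1 0
0 0 1
1 1 0

After press 2 at (3,2):
1 1 0
1 1 0
0 0 0
1 0 1

After press 3 at (0,0):
0 0 0
0 1 0
0 0 0
1 0 1

After press 4 at (2,1):
0 0 0
0 0 0
1 1 1
1 1 1

After press 5 at (1,1):
0 1 0
1 1 1
1 0 1
1 1 1

Lights still on: 9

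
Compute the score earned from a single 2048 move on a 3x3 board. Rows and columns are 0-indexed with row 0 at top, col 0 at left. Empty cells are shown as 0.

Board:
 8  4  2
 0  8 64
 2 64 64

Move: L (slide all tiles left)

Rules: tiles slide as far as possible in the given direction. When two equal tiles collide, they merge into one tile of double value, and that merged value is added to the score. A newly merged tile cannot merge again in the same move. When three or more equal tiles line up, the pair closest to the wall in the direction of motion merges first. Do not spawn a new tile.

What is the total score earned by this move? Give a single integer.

Answer: 128

Derivation:
Slide left:
row 0: [8, 4, 2] -> [8, 4, 2]  score +0 (running 0)
row 1: [0, 8, 64] -> [8, 64, 0]  score +0 (running 0)
row 2: [2, 64, 64] -> [2, 128, 0]  score +128 (running 128)
Board after move:
  8   4   2
  8  64   0
  2 128   0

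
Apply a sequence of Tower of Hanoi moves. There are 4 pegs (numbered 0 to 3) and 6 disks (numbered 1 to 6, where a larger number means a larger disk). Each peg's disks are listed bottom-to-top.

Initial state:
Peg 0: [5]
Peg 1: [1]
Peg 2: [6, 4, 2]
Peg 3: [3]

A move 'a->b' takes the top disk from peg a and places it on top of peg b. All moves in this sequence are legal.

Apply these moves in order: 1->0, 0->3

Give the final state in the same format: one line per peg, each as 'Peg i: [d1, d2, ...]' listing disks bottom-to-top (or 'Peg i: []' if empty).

Answer: Peg 0: [5]
Peg 1: []
Peg 2: [6, 4, 2]
Peg 3: [3, 1]

Derivation:
After move 1 (1->0):
Peg 0: [5, 1]
Peg 1: []
Peg 2: [6, 4, 2]
Peg 3: [3]

After move 2 (0->3):
Peg 0: [5]
Peg 1: []
Peg 2: [6, 4, 2]
Peg 3: [3, 1]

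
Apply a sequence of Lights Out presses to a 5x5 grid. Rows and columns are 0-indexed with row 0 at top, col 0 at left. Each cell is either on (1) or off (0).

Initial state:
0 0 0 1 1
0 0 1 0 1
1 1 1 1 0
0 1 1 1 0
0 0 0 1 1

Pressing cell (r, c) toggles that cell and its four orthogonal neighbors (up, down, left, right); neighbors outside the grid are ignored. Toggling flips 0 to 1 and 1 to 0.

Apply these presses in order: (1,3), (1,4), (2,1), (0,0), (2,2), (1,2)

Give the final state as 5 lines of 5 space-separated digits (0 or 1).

After press 1 at (1,3):
0 0 0 0 1
0 0 0 1 0
1 1 1 0 0
0 1 1 1 0
0 0 0 1 1

After press 2 at (1,4):
0 0 0 0 0
0 0 0 0 1
1 1 1 0 1
0 1 1 1 0
0 0 0 1 1

After press 3 at (2,1):
0 0 0 0 0
0 1 0 0 1
0 0 0 0 1
0 0 1 1 0
0 0 0 1 1

After press 4 at (0,0):
1 1 0 0 0
1 1 0 0 1
0 0 0 0 1
0 0 1 1 0
0 0 0 1 1

After press 5 at (2,2):
1 1 0 0 0
1 1 1 0 1
0 1 1 1 1
0 0 0 1 0
0 0 0 1 1

After press 6 at (1,2):
1 1 1 0 0
1 0 0 1 1
0 1 0 1 1
0 0 0 1 0
0 0 0 1 1

Answer: 1 1 1 0 0
1 0 0 1 1
0 1 0 1 1
0 0 0 1 0
0 0 0 1 1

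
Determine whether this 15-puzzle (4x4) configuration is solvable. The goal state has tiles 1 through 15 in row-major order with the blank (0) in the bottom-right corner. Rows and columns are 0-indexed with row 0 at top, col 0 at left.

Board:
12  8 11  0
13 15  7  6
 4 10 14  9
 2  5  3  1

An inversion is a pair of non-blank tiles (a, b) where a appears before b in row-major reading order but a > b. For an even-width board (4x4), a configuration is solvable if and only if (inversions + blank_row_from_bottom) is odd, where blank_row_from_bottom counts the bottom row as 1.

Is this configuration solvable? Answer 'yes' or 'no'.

Inversions: 78
Blank is in row 0 (0-indexed from top), which is row 4 counting from the bottom (bottom = 1).
78 + 4 = 82, which is even, so the puzzle is not solvable.

Answer: no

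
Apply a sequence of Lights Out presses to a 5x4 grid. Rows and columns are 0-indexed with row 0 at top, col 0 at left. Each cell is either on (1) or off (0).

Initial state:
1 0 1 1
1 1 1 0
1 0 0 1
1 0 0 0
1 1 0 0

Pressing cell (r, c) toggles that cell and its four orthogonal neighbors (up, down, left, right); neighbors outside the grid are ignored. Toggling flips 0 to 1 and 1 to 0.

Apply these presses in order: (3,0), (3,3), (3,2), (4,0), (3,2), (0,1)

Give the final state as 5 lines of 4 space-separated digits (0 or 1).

Answer: 0 1 0 1
1 0 1 0
0 0 0 0
1 1 1 1
1 0 0 1

Derivation:
After press 1 at (3,0):
1 0 1 1
1 1 1 0
0 0 0 1
0 1 0 0
0 1 0 0

After press 2 at (3,3):
1 0 1 1
1 1 1 0
0 0 0 0
0 1 1 1
0 1 0 1

After press 3 at (3,2):
1 0 1 1
1 1 1 0
0 0 1 0
0 0 0 0
0 1 1 1

After press 4 at (4,0):
1 0 1 1
1 1 1 0
0 0 1 0
1 0 0 0
1 0 1 1

After press 5 at (3,2):
1 0 1 1
1 1 1 0
0 0 0 0
1 1 1 1
1 0 0 1

After press 6 at (0,1):
0 1 0 1
1 0 1 0
0 0 0 0
1 1 1 1
1 0 0 1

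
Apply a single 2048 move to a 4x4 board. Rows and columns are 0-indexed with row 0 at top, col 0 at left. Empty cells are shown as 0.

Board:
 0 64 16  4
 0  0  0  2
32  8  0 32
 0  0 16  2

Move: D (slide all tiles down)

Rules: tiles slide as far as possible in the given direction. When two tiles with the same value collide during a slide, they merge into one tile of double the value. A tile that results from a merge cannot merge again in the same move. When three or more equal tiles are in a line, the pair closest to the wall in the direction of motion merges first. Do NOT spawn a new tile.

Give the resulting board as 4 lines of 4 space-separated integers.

Slide down:
col 0: [0, 0, 32, 0] -> [0, 0, 0, 32]
col 1: [64, 0, 8, 0] -> [0, 0, 64, 8]
col 2: [16, 0, 0, 16] -> [0, 0, 0, 32]
col 3: [4, 2, 32, 2] -> [4, 2, 32, 2]

Answer:  0  0  0  4
 0  0  0  2
 0 64  0 32
32  8 32  2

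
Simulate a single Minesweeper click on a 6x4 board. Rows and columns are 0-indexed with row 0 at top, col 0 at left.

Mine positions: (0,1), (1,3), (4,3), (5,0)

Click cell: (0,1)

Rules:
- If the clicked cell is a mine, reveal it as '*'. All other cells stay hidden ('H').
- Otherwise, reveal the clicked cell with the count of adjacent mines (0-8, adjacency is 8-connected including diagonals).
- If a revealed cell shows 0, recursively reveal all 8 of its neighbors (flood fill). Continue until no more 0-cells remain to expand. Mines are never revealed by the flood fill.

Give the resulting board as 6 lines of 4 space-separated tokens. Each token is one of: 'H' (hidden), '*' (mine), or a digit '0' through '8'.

H * H H
H H H H
H H H H
H H H H
H H H H
H H H H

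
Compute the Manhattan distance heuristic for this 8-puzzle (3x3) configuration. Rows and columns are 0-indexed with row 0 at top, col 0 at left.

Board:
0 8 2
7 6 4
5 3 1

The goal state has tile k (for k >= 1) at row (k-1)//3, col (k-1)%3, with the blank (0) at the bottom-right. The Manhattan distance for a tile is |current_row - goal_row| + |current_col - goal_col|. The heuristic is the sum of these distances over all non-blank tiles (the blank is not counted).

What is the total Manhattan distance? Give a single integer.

Answer: 16

Derivation:
Tile 8: at (0,1), goal (2,1), distance |0-2|+|1-1| = 2
Tile 2: at (0,2), goal (0,1), distance |0-0|+|2-1| = 1
Tile 7: at (1,0), goal (2,0), distance |1-2|+|0-0| = 1
Tile 6: at (1,1), goal (1,2), distance |1-1|+|1-2| = 1
Tile 4: at (1,2), goal (1,0), distance |1-1|+|2-0| = 2
Tile 5: at (2,0), goal (1,1), distance |2-1|+|0-1| = 2
Tile 3: at (2,1), goal (0,2), distance |2-0|+|1-2| = 3
Tile 1: at (2,2), goal (0,0), distance |2-0|+|2-0| = 4
Sum: 2 + 1 + 1 + 1 + 2 + 2 + 3 + 4 = 16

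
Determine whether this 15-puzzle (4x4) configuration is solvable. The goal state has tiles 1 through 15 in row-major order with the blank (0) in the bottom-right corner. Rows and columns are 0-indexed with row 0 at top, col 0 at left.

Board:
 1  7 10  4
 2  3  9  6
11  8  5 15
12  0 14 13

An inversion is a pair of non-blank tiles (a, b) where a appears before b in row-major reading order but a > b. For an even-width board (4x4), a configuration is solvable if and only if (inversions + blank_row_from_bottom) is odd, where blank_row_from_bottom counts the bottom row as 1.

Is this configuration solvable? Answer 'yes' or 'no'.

Inversions: 25
Blank is in row 3 (0-indexed from top), which is row 1 counting from the bottom (bottom = 1).
25 + 1 = 26, which is even, so the puzzle is not solvable.

Answer: no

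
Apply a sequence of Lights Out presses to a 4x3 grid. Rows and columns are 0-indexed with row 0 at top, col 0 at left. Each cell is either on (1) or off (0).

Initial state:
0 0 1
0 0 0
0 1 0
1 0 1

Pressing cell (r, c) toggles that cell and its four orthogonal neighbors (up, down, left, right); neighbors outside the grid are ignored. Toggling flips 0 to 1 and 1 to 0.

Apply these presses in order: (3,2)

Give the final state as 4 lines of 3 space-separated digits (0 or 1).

Answer: 0 0 1
0 0 0
0 1 1
1 1 0

Derivation:
After press 1 at (3,2):
0 0 1
0 0 0
0 1 1
1 1 0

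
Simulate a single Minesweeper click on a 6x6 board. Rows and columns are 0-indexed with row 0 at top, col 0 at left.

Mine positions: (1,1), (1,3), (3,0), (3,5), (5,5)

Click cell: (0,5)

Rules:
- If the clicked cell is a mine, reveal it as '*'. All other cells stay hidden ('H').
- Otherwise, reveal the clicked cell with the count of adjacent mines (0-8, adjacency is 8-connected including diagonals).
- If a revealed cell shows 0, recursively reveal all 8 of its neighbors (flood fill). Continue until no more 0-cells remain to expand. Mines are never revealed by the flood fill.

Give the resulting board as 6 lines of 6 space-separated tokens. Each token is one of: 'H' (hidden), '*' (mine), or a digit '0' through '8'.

H H H H 1 0
H H H H 1 0
H H H H 2 1
H H H H H H
H H H H H H
H H H H H H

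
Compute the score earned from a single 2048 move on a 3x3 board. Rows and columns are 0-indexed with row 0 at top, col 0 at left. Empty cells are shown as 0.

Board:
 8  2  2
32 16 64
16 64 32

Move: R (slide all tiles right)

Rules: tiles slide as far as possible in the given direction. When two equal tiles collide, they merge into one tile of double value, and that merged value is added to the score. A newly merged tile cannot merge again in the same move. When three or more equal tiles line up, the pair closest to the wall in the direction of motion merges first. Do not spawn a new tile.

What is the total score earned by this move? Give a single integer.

Answer: 4

Derivation:
Slide right:
row 0: [8, 2, 2] -> [0, 8, 4]  score +4 (running 4)
row 1: [32, 16, 64] -> [32, 16, 64]  score +0 (running 4)
row 2: [16, 64, 32] -> [16, 64, 32]  score +0 (running 4)
Board after move:
 0  8  4
32 16 64
16 64 32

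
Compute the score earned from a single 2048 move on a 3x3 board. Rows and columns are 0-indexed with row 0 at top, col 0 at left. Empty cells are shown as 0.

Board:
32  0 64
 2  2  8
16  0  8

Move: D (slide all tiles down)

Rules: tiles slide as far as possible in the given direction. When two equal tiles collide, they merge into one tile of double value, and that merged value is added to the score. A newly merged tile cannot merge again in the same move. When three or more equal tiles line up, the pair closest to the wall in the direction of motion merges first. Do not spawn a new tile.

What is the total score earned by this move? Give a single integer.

Answer: 16

Derivation:
Slide down:
col 0: [32, 2, 16] -> [32, 2, 16]  score +0 (running 0)
col 1: [0, 2, 0] -> [0, 0, 2]  score +0 (running 0)
col 2: [64, 8, 8] -> [0, 64, 16]  score +16 (running 16)
Board after move:
32  0  0
 2  0 64
16  2 16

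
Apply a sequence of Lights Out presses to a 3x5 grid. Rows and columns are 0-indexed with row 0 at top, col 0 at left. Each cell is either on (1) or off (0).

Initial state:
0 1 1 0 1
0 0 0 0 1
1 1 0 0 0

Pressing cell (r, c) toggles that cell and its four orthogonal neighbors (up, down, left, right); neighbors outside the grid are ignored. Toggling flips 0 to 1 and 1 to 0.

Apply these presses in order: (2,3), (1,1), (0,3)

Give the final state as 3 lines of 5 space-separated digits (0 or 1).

After press 1 at (2,3):
0 1 1 0 1
0 0 0 1 1
1 1 1 1 1

After press 2 at (1,1):
0 0 1 0 1
1 1 1 1 1
1 0 1 1 1

After press 3 at (0,3):
0 0 0 1 0
1 1 1 0 1
1 0 1 1 1

Answer: 0 0 0 1 0
1 1 1 0 1
1 0 1 1 1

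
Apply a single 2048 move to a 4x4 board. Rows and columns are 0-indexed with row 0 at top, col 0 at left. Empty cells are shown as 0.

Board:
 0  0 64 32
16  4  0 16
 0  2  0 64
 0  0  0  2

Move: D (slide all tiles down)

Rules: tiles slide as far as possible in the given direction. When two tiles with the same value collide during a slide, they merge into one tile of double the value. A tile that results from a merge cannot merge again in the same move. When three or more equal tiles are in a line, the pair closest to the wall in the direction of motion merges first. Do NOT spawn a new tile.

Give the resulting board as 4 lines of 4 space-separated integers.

Slide down:
col 0: [0, 16, 0, 0] -> [0, 0, 0, 16]
col 1: [0, 4, 2, 0] -> [0, 0, 4, 2]
col 2: [64, 0, 0, 0] -> [0, 0, 0, 64]
col 3: [32, 16, 64, 2] -> [32, 16, 64, 2]

Answer:  0  0  0 32
 0  0  0 16
 0  4  0 64
16  2 64  2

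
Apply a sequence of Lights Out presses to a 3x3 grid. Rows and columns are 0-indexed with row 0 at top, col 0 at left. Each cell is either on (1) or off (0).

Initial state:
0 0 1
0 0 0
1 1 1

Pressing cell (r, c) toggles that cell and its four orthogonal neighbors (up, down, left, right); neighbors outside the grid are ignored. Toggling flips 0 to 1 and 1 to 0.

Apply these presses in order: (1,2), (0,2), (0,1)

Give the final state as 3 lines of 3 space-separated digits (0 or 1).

After press 1 at (1,2):
0 0 0
0 1 1
1 1 0

After press 2 at (0,2):
0 1 1
0 1 0
1 1 0

After press 3 at (0,1):
1 0 0
0 0 0
1 1 0

Answer: 1 0 0
0 0 0
1 1 0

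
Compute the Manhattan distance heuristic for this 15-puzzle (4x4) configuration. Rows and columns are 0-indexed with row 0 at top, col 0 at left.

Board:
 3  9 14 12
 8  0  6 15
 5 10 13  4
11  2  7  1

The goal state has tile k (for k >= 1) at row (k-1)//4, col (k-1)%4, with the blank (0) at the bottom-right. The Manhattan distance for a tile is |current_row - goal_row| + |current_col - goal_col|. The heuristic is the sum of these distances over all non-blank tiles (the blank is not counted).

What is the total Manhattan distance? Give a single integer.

Answer: 38

Derivation:
Tile 3: (0,0)->(0,2) = 2
Tile 9: (0,1)->(2,0) = 3
Tile 14: (0,2)->(3,1) = 4
Tile 12: (0,3)->(2,3) = 2
Tile 8: (1,0)->(1,3) = 3
Tile 6: (1,2)->(1,1) = 1
Tile 15: (1,3)->(3,2) = 3
Tile 5: (2,0)->(1,0) = 1
Tile 10: (2,1)->(2,1) = 0
Tile 13: (2,2)->(3,0) = 3
Tile 4: (2,3)->(0,3) = 2
Tile 11: (3,0)->(2,2) = 3
Tile 2: (3,1)->(0,1) = 3
Tile 7: (3,2)->(1,2) = 2
Tile 1: (3,3)->(0,0) = 6
Sum: 2 + 3 + 4 + 2 + 3 + 1 + 3 + 1 + 0 + 3 + 2 + 3 + 3 + 2 + 6 = 38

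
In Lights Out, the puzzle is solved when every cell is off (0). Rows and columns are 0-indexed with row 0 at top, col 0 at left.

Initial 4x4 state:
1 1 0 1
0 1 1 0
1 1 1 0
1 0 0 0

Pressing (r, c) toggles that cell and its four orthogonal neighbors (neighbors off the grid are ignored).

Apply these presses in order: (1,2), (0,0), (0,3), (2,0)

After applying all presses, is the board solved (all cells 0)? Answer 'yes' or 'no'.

Answer: yes

Derivation:
After press 1 at (1,2):
1 1 1 1
0 0 0 1
1 1 0 0
1 0 0 0

After press 2 at (0,0):
0 0 1 1
1 0 0 1
1 1 0 0
1 0 0 0

After press 3 at (0,3):
0 0 0 0
1 0 0 0
1 1 0 0
1 0 0 0

After press 4 at (2,0):
0 0 0 0
0 0 0 0
0 0 0 0
0 0 0 0

Lights still on: 0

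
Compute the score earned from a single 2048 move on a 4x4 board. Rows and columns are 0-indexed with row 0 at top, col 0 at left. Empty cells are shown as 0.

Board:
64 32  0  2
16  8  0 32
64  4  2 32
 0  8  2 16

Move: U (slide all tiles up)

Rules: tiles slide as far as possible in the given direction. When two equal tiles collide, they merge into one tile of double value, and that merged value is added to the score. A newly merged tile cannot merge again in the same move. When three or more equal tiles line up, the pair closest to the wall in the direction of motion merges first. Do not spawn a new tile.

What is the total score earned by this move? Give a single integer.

Slide up:
col 0: [64, 16, 64, 0] -> [64, 16, 64, 0]  score +0 (running 0)
col 1: [32, 8, 4, 8] -> [32, 8, 4, 8]  score +0 (running 0)
col 2: [0, 0, 2, 2] -> [4, 0, 0, 0]  score +4 (running 4)
col 3: [2, 32, 32, 16] -> [2, 64, 16, 0]  score +64 (running 68)
Board after move:
64 32  4  2
16  8  0 64
64  4  0 16
 0  8  0  0

Answer: 68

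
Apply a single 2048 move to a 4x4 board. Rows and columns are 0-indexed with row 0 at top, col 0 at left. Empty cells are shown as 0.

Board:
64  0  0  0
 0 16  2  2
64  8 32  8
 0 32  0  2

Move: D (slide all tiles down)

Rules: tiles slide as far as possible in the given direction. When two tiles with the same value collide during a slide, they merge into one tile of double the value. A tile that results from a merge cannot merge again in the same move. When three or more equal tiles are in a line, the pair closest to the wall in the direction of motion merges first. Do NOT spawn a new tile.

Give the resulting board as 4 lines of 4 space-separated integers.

Slide down:
col 0: [64, 0, 64, 0] -> [0, 0, 0, 128]
col 1: [0, 16, 8, 32] -> [0, 16, 8, 32]
col 2: [0, 2, 32, 0] -> [0, 0, 2, 32]
col 3: [0, 2, 8, 2] -> [0, 2, 8, 2]

Answer:   0   0   0   0
  0  16   0   2
  0   8   2   8
128  32  32   2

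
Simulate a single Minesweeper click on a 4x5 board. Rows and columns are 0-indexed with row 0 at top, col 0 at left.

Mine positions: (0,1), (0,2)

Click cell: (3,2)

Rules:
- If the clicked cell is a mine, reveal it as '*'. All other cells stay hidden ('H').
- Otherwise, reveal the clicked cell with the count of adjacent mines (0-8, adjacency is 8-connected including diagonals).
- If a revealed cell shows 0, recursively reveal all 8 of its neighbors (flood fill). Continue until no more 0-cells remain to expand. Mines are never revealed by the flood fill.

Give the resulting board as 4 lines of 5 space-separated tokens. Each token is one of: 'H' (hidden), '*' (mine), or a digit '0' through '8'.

H H H 1 0
1 2 2 1 0
0 0 0 0 0
0 0 0 0 0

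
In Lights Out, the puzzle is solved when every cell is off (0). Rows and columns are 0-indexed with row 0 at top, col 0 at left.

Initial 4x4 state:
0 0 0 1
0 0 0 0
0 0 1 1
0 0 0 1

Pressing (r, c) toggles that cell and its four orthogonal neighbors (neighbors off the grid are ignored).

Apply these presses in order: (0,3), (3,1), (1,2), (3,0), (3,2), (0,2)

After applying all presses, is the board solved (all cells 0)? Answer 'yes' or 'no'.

Answer: no

Derivation:
After press 1 at (0,3):
0 0 1 0
0 0 0 1
0 0 1 1
0 0 0 1

After press 2 at (3,1):
0 0 1 0
0 0 0 1
0 1 1 1
1 1 1 1

After press 3 at (1,2):
0 0 0 0
0 1 1 0
0 1 0 1
1 1 1 1

After press 4 at (3,0):
0 0 0 0
0 1 1 0
1 1 0 1
0 0 1 1

After press 5 at (3,2):
0 0 0 0
0 1 1 0
1 1 1 1
0 1 0 0

After press 6 at (0,2):
0 1 1 1
0 1 0 0
1 1 1 1
0 1 0 0

Lights still on: 9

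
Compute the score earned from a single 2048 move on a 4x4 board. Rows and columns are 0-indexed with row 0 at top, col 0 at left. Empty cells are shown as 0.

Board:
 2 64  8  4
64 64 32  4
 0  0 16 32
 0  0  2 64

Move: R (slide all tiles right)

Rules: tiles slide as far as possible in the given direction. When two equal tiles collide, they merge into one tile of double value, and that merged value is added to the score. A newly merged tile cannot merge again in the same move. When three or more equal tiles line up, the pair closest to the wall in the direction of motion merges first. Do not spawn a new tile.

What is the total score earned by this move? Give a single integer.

Slide right:
row 0: [2, 64, 8, 4] -> [2, 64, 8, 4]  score +0 (running 0)
row 1: [64, 64, 32, 4] -> [0, 128, 32, 4]  score +128 (running 128)
row 2: [0, 0, 16, 32] -> [0, 0, 16, 32]  score +0 (running 128)
row 3: [0, 0, 2, 64] -> [0, 0, 2, 64]  score +0 (running 128)
Board after move:
  2  64   8   4
  0 128  32   4
  0   0  16  32
  0   0   2  64

Answer: 128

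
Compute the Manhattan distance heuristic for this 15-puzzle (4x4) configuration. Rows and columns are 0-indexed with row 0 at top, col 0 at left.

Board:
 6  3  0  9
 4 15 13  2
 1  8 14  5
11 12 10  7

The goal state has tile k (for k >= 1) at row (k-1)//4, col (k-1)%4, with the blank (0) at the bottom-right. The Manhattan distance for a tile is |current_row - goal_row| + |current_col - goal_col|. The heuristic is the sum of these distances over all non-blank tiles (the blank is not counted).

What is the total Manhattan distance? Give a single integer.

Tile 6: (0,0)->(1,1) = 2
Tile 3: (0,1)->(0,2) = 1
Tile 9: (0,3)->(2,0) = 5
Tile 4: (1,0)->(0,3) = 4
Tile 15: (1,1)->(3,2) = 3
Tile 13: (1,2)->(3,0) = 4
Tile 2: (1,3)->(0,1) = 3
Tile 1: (2,0)->(0,0) = 2
Tile 8: (2,1)->(1,3) = 3
Tile 14: (2,2)->(3,1) = 2
Tile 5: (2,3)->(1,0) = 4
Tile 11: (3,0)->(2,2) = 3
Tile 12: (3,1)->(2,3) = 3
Tile 10: (3,2)->(2,1) = 2
Tile 7: (3,3)->(1,2) = 3
Sum: 2 + 1 + 5 + 4 + 3 + 4 + 3 + 2 + 3 + 2 + 4 + 3 + 3 + 2 + 3 = 44

Answer: 44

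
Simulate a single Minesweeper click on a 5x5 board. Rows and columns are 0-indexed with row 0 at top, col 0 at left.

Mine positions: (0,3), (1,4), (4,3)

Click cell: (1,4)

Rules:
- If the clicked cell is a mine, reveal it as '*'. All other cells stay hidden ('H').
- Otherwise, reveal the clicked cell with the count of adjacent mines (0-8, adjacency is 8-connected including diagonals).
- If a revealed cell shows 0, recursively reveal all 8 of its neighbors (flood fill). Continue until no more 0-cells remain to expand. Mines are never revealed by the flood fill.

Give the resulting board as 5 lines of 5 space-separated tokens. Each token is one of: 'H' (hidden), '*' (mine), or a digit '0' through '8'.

H H H H H
H H H H *
H H H H H
H H H H H
H H H H H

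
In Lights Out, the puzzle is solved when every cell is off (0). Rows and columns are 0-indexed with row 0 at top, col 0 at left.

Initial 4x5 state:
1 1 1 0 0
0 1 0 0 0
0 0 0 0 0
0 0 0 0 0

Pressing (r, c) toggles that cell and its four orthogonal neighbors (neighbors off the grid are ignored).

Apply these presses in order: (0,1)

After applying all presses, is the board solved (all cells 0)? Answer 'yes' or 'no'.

After press 1 at (0,1):
0 0 0 0 0
0 0 0 0 0
0 0 0 0 0
0 0 0 0 0

Lights still on: 0

Answer: yes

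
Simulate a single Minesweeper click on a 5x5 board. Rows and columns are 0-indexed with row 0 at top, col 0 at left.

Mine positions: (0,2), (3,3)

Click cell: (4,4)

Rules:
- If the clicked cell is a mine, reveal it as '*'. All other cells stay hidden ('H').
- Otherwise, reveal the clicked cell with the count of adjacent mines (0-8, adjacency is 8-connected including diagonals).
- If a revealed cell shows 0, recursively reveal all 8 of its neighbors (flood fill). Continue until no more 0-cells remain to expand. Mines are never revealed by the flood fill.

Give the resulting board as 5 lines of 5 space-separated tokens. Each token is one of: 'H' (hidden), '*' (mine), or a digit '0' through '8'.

H H H H H
H H H H H
H H H H H
H H H H H
H H H H 1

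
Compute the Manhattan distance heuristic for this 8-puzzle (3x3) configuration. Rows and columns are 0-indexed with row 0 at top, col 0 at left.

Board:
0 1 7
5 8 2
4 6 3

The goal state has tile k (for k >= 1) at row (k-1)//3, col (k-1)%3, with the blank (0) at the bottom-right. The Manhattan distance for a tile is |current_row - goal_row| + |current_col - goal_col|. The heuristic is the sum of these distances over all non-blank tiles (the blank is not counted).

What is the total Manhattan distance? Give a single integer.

Answer: 14

Derivation:
Tile 1: at (0,1), goal (0,0), distance |0-0|+|1-0| = 1
Tile 7: at (0,2), goal (2,0), distance |0-2|+|2-0| = 4
Tile 5: at (1,0), goal (1,1), distance |1-1|+|0-1| = 1
Tile 8: at (1,1), goal (2,1), distance |1-2|+|1-1| = 1
Tile 2: at (1,2), goal (0,1), distance |1-0|+|2-1| = 2
Tile 4: at (2,0), goal (1,0), distance |2-1|+|0-0| = 1
Tile 6: at (2,1), goal (1,2), distance |2-1|+|1-2| = 2
Tile 3: at (2,2), goal (0,2), distance |2-0|+|2-2| = 2
Sum: 1 + 4 + 1 + 1 + 2 + 1 + 2 + 2 = 14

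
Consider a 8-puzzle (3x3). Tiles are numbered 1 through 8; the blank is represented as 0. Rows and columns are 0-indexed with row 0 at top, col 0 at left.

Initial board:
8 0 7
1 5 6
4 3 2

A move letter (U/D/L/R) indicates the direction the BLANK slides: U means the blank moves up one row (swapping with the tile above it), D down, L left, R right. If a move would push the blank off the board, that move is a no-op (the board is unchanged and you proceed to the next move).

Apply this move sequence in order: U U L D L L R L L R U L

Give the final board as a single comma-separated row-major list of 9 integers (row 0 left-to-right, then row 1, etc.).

After move 1 (U):
8 0 7
1 5 6
4 3 2

After move 2 (U):
8 0 7
1 5 6
4 3 2

After move 3 (L):
0 8 7
1 5 6
4 3 2

After move 4 (D):
1 8 7
0 5 6
4 3 2

After move 5 (L):
1 8 7
0 5 6
4 3 2

After move 6 (L):
1 8 7
0 5 6
4 3 2

After move 7 (R):
1 8 7
5 0 6
4 3 2

After move 8 (L):
1 8 7
0 5 6
4 3 2

After move 9 (L):
1 8 7
0 5 6
4 3 2

After move 10 (R):
1 8 7
5 0 6
4 3 2

After move 11 (U):
1 0 7
5 8 6
4 3 2

After move 12 (L):
0 1 7
5 8 6
4 3 2

Answer: 0, 1, 7, 5, 8, 6, 4, 3, 2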